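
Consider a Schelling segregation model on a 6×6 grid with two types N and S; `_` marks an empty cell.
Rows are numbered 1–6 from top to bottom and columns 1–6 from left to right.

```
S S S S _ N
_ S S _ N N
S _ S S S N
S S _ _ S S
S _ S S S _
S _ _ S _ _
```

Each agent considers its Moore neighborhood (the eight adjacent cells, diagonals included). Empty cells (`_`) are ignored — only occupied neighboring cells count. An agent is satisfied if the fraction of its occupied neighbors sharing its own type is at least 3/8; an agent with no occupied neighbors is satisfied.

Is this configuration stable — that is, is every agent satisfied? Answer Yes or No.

(1,1)S 2/2 ✓
(1,2)S 4/4 ✓
(1,3)S 4/4 ✓
(1,4)S 2/3 ✓
(1,6)N 2/2 ✓
(2,2)S 6/6 ✓
(2,3)S 6/6 ✓
(2,5)N 3/6 ✓
(2,6)N 3/4 ✓
(3,1)S 3/3 ✓
(3,3)S 4/4 ✓
(3,4)S 4/5 ✓
(3,5)S 3/6 ✓
(3,6)N 2/5 ✓
(4,1)S 3/3 ✓
(4,2)S 5/5 ✓
(4,5)S 5/6 ✓
(4,6)S 3/4 ✓
(5,1)S 3/3 ✓
(5,3)S 3/3 ✓
(5,4)S 4/4 ✓
(5,5)S 4/4 ✓
(6,1)S 1/1 ✓
(6,4)S 3/3 ✓
All meet the threshold, so the configuration is stable.

Yes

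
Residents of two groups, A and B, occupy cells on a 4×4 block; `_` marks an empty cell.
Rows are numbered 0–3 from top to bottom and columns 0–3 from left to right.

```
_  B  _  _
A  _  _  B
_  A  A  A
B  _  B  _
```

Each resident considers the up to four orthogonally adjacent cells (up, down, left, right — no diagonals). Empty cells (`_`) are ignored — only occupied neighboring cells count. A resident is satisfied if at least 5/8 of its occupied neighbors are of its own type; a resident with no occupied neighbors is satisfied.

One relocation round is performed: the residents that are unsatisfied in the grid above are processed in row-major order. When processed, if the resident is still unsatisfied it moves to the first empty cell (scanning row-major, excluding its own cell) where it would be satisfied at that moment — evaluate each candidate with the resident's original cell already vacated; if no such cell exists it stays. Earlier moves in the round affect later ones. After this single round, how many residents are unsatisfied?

Initially unsatisfied (in order): (1,3), (2,3), (3,2).
  (1,3) → (0,2).
  (2,3): now satisfied by earlier moves; stays.
  (3,2) → (0,3).
Resulting grid:
_ B B B
A _ _ _
_ A A A
B _ _ _
All satisfied now.

0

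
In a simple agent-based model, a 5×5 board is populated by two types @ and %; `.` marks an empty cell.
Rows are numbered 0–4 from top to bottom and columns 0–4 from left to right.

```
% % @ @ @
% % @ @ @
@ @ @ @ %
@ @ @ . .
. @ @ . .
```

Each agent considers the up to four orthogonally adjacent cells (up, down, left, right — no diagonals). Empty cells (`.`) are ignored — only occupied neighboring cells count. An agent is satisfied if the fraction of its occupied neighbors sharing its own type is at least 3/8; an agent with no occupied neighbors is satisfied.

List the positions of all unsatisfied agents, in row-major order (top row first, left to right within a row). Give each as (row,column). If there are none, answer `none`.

Row 0: (0,0)% 2/2 ok · (0,1)% 2/3 ok · (0,2)@ 2/3 ok · (0,3)@ 3/3 ok · (0,4)@ 2/2 ok
Row 1: (1,0)% 2/3 ok · (1,1)% 2/4 ok · (1,2)@ 3/4 ok · (1,3)@ 4/4 ok · (1,4)@ 2/3 ok
Row 2: (2,0)@ 2/3 ok · (2,1)@ 3/4 ok · (2,2)@ 4/4 ok · (2,3)@ 2/3 ok · (2,4)% 0/2 unhappy
Row 3: (3,0)@ 2/2 ok · (3,1)@ 4/4 ok · (3,2)@ 3/3 ok
Row 4: (4,1)@ 2/2 ok · (4,2)@ 2/2 ok

(2,4)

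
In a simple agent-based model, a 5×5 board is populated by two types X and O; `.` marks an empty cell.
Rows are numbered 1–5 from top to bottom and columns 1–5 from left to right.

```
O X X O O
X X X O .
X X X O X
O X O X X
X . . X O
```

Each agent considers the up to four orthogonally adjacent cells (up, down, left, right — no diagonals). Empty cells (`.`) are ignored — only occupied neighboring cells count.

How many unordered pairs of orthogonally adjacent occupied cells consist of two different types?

15

Scan each occupied cell's neighbors to the right and below so each pair is counted once.
Row 1: O(1,1)–X(1,2)≠ O(1,1)–X(2,1)≠ X(1,2)–X(1,3)= X(1,2)–X(2,2)= X(1,3)–O(1,4)≠ X(1,3)–X(2,3)= O(1,4)–O(1,5)= O(1,4)–O(2,4)=  → 3/8 unlike.
Row 2: X(2,1)–X(2,2)= X(2,1)–X(3,1)= X(2,2)–X(2,3)= X(2,2)–X(3,2)= X(2,3)–O(2,4)≠ X(2,3)–X(3,3)= O(2,4)–O(3,4)=  → 1/7 unlike.
Row 3: X(3,1)–X(3,2)= X(3,1)–O(4,1)≠ X(3,2)–X(3,3)= X(3,2)–X(4,2)= X(3,3)–O(3,4)≠ X(3,3)–O(4,3)≠ O(3,4)–X(3,5)≠ O(3,4)–X(4,4)≠ X(3,5)–X(4,5)=  → 5/9 unlike.
Row 4: O(4,1)–X(4,2)≠ O(4,1)–X(5,1)≠ X(4,2)–O(4,3)≠ O(4,3)–X(4,4)≠ X(4,4)–X(4,5)= X(4,4)–X(5,4)= X(4,5)–O(5,5)≠  → 5/7 unlike.
Row 5: X(5,4)–O(5,5)≠  → 1/1 unlike.
Total adjacent occupied pairs: 32; unlike-type pairs: 15.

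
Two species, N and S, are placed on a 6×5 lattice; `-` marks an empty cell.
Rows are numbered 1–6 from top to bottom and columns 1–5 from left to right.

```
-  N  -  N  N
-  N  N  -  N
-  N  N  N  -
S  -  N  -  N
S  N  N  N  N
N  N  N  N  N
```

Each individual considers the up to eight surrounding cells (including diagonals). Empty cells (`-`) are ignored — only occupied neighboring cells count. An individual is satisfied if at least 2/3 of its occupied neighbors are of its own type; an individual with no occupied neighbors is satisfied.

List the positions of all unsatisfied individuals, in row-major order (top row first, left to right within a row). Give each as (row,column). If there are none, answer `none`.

(4,1), (5,1)

(1,2)N 2/2 satisfied
(1,4)N 3/3 satisfied
(1,5)N 2/2 satisfied
(2,2)N 4/4 satisfied
(2,3)N 6/6 satisfied
(2,5)N 3/3 satisfied
(3,2)N 4/5 satisfied
(3,3)N 5/5 satisfied
(3,4)N 5/5 satisfied
(4,1)S 1/3 not
(4,3)N 6/6 satisfied
(4,5)N 3/3 satisfied
(5,1)S 1/4 not
(5,2)N 5/7 satisfied
(5,3)N 6/6 satisfied
(5,4)N 7/7 satisfied
(5,5)N 4/4 satisfied
(6,1)N 2/3 satisfied
(6,2)N 4/5 satisfied
(6,3)N 5/5 satisfied
(6,4)N 5/5 satisfied
(6,5)N 3/3 satisfied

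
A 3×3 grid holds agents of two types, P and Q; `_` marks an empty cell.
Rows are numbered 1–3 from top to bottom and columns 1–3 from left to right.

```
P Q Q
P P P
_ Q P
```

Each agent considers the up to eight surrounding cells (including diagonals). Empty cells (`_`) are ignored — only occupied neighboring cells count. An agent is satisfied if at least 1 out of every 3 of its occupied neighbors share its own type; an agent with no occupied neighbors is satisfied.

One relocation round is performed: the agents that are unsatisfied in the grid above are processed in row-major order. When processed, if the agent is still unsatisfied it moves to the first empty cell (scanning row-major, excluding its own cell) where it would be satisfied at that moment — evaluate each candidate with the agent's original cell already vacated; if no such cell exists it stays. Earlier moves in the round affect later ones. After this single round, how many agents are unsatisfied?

2

Initially unsatisfied (in order): (1,2), (3,2).
  (1,2) → (3,1).
  (3,2): no empty cell satisfies it; stays.
Resulting grid:
P _ Q
P P P
Q Q P
Unsatisfied now: (1,3), (3,2).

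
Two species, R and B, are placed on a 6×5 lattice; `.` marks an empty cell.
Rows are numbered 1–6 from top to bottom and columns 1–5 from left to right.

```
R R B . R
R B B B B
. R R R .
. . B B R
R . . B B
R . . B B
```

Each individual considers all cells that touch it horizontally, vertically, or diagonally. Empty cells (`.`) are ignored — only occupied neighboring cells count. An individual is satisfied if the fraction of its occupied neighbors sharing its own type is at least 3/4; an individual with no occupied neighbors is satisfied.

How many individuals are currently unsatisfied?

(1,1)R 2/3 ✗
(1,2)R 2/5 ✗
(1,3)B 3/4 ✓
(1,5)R 0/2 ✗
(2,1)R 3/4 ✓
(2,2)B 2/7 ✗
(2,3)B 3/7 ✗
(2,4)B 3/6 ✗
(2,5)B 1/3 ✗
(3,2)R 2/5 ✗
(3,3)R 2/7 ✗
(3,4)R 2/7 ✗
(4,3)B 2/5 ✗
(4,4)B 3/6 ✗
(4,5)R 1/4 ✗
(5,1)R 1/1 ✓
(5,4)B 5/6 ✓
(5,5)B 4/5 ✓
(6,1)R 1/1 ✓
(6,4)B 3/3 ✓
(6,5)B 3/3 ✓
Unsatisfied: (1,1), (1,2), (1,5), (2,2), (2,3), (2,4), (2,5), (3,2), (3,3), (3,4), (4,3), (4,4), (4,5) — 13 in total.

13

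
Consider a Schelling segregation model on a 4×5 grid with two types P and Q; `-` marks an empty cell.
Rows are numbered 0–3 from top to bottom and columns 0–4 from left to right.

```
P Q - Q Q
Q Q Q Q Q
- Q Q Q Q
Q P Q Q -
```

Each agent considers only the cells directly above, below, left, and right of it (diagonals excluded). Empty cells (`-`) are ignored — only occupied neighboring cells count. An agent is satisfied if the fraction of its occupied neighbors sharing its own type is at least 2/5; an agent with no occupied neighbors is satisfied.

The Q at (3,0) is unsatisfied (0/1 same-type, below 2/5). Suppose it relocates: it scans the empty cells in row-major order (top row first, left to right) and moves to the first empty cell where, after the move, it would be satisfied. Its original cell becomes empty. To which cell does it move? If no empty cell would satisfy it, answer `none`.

Vacating (3,0). Empty cells in order:
  (0,2): 3/3 same-type → satisfied — stop here.

(0,2)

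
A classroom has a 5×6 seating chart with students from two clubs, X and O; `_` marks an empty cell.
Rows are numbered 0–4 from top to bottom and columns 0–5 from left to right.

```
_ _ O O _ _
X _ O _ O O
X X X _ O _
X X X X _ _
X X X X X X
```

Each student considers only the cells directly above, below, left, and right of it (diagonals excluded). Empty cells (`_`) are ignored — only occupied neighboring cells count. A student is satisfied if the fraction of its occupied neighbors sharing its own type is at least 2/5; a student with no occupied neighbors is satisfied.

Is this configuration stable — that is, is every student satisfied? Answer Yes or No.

(0,2)O 2/2 ok
(0,3)O 1/1 ok
(1,0)X 1/1 ok
(1,2)O 1/2 ok
(1,4)O 2/2 ok
(1,5)O 1/1 ok
(2,0)X 3/3 ok
(2,1)X 3/3 ok
(2,2)X 2/3 ok
(2,4)O 1/1 ok
(3,0)X 3/3 ok
(3,1)X 4/4 ok
(3,2)X 4/4 ok
(3,3)X 2/2 ok
(4,0)X 2/2 ok
(4,1)X 3/3 ok
(4,2)X 3/3 ok
(4,3)X 3/3 ok
(4,4)X 2/2 ok
(4,5)X 1/1 ok
All meet the threshold, so the configuration is stable.

Yes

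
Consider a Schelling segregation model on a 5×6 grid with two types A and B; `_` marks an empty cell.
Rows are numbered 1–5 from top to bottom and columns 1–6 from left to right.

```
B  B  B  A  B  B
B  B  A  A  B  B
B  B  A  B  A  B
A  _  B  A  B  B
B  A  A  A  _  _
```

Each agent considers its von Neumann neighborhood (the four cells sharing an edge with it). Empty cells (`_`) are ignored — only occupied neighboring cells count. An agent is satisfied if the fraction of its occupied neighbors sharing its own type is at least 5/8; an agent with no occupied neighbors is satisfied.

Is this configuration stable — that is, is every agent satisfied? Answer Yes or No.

No

(1,1)B 2/2 ok
(1,2)B 3/3 ok
(1,3)B 1/3 unhappy
(1,4)A 1/3 unhappy
(1,5)B 2/3 ok
(1,6)B 2/2 ok
(2,1)B 3/3 ok
(2,2)B 3/4 ok
(2,3)A 2/4 unhappy
(2,4)A 2/4 unhappy
(2,5)B 2/4 unhappy
(2,6)B 3/3 ok
(3,1)B 2/3 ok
(3,2)B 2/3 ok
(3,3)A 1/4 unhappy
(3,4)B 0/4 unhappy
(3,5)A 0/4 unhappy
(3,6)B 2/3 ok
(4,1)A 0/2 unhappy
(4,3)B 0/3 unhappy
(4,4)A 1/4 unhappy
(4,5)B 1/3 unhappy
(4,6)B 2/2 ok
(5,1)B 0/2 unhappy
(5,2)A 1/2 unhappy
(5,3)A 2/3 ok
(5,4)A 2/2 ok
For instance (1,3) has only 1/3 same-type neighbors, below 5/8.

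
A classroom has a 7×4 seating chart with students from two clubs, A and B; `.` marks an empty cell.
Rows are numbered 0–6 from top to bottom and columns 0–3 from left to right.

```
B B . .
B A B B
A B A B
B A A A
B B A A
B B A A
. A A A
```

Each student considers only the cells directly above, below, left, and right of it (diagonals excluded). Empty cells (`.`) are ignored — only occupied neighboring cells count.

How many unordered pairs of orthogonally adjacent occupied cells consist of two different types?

Scan each occupied cell's neighbors to the right and below so each pair is counted once.
From row 0: 1 unlike of 3 pairs (running 1/3).
From row 1: 5 unlike of 7 pairs (running 6/10).
From row 2: 6 unlike of 7 pairs (running 12/17).
From row 3: 2 unlike of 7 pairs (running 14/24).
From row 4: 1 unlike of 7 pairs (running 15/31).
From row 5: 2 unlike of 6 pairs (running 17/37).
From row 6: 0 unlike of 2 pairs (running 17/39).
Total adjacent occupied pairs: 39; unlike-type pairs: 17.

17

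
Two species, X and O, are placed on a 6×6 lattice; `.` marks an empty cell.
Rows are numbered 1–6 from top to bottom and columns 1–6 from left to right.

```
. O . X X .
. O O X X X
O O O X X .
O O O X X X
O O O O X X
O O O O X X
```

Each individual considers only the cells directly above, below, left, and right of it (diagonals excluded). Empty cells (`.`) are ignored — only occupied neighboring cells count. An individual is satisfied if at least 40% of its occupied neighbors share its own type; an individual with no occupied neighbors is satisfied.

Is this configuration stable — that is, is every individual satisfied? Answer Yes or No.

Row 1: (1,2)O 1/1 ✓ · (1,4)X 2/2 ✓ · (1,5)X 2/2 ✓
Row 2: (2,2)O 3/3 ✓ · (2,3)O 2/3 ✓ · (2,4)X 3/4 ✓ · (2,5)X 4/4 ✓ · (2,6)X 1/1 ✓
Row 3: (3,1)O 2/2 ✓ · (3,2)O 4/4 ✓ · (3,3)O 3/4 ✓ · (3,4)X 3/4 ✓ · (3,5)X 3/3 ✓
Row 4: (4,1)O 3/3 ✓ · (4,2)O 4/4 ✓ · (4,3)O 3/4 ✓ · (4,4)X 2/4 ✓ · (4,5)X 4/4 ✓ · (4,6)X 2/2 ✓
Row 5: (5,1)O 3/3 ✓ · (5,2)O 4/4 ✓ · (5,3)O 4/4 ✓ · (5,4)O 2/4 ✓ · (5,5)X 3/4 ✓ · (5,6)X 3/3 ✓
Row 6: (6,1)O 2/2 ✓ · (6,2)O 3/3 ✓ · (6,3)O 3/3 ✓ · (6,4)O 2/3 ✓ · (6,5)X 2/3 ✓ · (6,6)X 2/2 ✓
All meet the threshold, so the configuration is stable.

Yes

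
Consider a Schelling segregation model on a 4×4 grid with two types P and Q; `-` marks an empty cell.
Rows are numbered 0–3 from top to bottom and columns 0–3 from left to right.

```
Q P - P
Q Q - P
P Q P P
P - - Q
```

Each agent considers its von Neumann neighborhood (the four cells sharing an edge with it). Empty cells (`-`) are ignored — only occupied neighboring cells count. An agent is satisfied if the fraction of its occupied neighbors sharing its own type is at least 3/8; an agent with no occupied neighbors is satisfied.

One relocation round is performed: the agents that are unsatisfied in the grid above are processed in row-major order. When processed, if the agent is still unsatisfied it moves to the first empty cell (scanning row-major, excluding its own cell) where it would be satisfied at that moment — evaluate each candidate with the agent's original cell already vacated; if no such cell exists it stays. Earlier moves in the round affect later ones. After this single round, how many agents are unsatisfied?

0

Initially unsatisfied (in order): (0,1), (2,0), (2,1), (3,3).
  (0,1) → (0,2).
  (2,0) → (1,2).
  (2,1): now satisfied by earlier moves; stays.
  (3,3) → (0,1).
Resulting grid:
Q Q P P
Q Q P P
- Q P P
P - - -
All satisfied now.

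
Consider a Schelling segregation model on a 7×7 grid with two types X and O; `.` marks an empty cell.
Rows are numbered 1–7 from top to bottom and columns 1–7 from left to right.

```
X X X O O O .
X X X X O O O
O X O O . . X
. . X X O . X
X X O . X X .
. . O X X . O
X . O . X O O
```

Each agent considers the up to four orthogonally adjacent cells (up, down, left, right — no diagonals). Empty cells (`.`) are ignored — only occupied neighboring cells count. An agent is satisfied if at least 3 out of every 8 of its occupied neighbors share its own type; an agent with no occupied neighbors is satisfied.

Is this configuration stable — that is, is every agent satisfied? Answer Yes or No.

No

(1,1)X 2/2 satisfied
(1,2)X 3/3 satisfied
(1,3)X 2/3 satisfied
(1,4)O 1/3 not
(1,5)O 3/3 satisfied
(1,6)O 2/2 satisfied
(2,1)X 2/3 satisfied
(2,2)X 4/4 satisfied
(2,3)X 3/4 satisfied
(2,4)X 1/4 not
(2,5)O 2/3 satisfied
(2,6)O 3/3 satisfied
(2,7)O 1/2 satisfied
(3,1)O 0/2 not
(3,2)X 1/3 not
(3,3)O 1/4 not
(3,4)O 1/3 not
(3,7)X 1/2 satisfied
(4,3)X 1/3 not
(4,4)X 1/3 not
(4,5)O 0/2 not
(4,7)X 1/1 satisfied
(5,1)X 1/1 satisfied
(5,2)X 1/2 satisfied
(5,3)O 1/3 not
(5,5)X 2/3 satisfied
(5,6)X 1/1 satisfied
(6,3)O 2/3 satisfied
(6,4)X 1/2 satisfied
(6,5)X 3/3 satisfied
(6,7)O 1/1 satisfied
(7,1)X 0/0 satisfied
(7,3)O 1/1 satisfied
(7,5)X 1/2 satisfied
(7,6)O 1/2 satisfied
(7,7)O 2/2 satisfied
For instance (1,4) has only 1/3 same-type neighbors, below 3/8.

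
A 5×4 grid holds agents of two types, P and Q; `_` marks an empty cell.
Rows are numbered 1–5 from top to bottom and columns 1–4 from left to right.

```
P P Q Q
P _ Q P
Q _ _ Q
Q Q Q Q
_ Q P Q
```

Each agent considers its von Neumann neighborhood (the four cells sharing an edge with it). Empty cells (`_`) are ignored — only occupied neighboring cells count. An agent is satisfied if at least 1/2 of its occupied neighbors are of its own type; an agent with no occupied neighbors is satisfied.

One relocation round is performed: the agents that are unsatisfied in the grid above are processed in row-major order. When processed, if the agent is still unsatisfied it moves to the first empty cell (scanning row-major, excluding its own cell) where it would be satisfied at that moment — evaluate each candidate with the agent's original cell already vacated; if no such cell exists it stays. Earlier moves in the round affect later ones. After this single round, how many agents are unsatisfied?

1

Initially unsatisfied (in order): (2,4), (5,3).
  (2,4) → (2,2).
  (5,3): no empty cell satisfies it; stays.
Resulting grid:
P P Q Q
P P Q _
Q _ _ Q
Q Q Q Q
_ Q P Q
Unsatisfied now: (5,3).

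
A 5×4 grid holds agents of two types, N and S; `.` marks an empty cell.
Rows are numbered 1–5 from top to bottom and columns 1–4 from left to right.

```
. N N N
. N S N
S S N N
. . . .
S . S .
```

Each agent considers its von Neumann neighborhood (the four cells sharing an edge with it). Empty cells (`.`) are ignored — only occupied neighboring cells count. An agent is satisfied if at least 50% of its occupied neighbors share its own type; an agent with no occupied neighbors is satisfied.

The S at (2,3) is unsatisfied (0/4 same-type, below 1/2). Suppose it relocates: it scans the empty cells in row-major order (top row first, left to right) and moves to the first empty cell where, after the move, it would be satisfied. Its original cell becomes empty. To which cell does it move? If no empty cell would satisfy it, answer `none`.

(2,1)

Vacating (2,3). Empty cells in order:
  (1,1): 0/1 same-type → still unsatisfied.
  (2,1): 1/2 same-type → satisfied — stop here.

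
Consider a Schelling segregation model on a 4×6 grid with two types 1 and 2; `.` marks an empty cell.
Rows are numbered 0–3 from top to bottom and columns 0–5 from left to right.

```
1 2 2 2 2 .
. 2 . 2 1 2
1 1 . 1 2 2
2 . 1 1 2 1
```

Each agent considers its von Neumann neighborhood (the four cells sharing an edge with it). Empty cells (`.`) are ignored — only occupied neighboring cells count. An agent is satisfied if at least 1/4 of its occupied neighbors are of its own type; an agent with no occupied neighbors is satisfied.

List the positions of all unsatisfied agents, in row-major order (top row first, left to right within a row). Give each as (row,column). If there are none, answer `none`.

(0,0), (1,4), (3,0), (3,5)

Row 0: (0,0)1 0/1 unhappy · (0,1)2 2/3 ok · (0,2)2 2/2 ok · (0,3)2 3/3 ok · (0,4)2 1/2 ok
Row 1: (1,1)2 1/2 ok · (1,3)2 1/3 ok · (1,4)1 0/4 unhappy · (1,5)2 1/2 ok
Row 2: (2,0)1 1/2 ok · (2,1)1 1/2 ok · (2,3)1 1/3 ok · (2,4)2 2/4 ok · (2,5)2 2/3 ok
Row 3: (3,0)2 0/1 unhappy · (3,2)1 1/1 ok · (3,3)1 2/3 ok · (3,4)2 1/3 ok · (3,5)1 0/2 unhappy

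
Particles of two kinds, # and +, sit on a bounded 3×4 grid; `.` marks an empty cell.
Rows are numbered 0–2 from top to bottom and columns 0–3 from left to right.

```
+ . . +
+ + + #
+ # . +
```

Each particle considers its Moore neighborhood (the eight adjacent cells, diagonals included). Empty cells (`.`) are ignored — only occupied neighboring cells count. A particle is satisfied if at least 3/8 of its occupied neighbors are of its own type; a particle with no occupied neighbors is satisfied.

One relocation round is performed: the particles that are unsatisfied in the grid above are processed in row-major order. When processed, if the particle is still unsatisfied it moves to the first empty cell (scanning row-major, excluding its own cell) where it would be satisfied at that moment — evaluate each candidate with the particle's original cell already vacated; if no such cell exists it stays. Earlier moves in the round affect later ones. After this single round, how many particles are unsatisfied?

Initially unsatisfied (in order): (1,3), (2,1).
  (1,3): no empty cell satisfies it; stays.
  (2,1): no empty cell satisfies it; stays.
Resulting grid:
+ . . +
+ + + #
+ # . +
Unsatisfied now: (1,3), (2,1).

2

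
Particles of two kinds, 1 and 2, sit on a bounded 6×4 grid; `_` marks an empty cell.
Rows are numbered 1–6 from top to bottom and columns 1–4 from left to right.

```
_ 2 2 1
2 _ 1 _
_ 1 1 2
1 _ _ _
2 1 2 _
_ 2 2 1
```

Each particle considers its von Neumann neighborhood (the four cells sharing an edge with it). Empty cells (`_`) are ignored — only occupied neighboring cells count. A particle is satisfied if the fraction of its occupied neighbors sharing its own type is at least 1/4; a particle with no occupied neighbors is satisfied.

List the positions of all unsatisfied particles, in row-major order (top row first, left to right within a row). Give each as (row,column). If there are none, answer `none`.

(1,4), (3,4), (4,1), (5,1), (5,2), (6,4)

(1,2)2 1/1 satisfied
(1,3)2 1/3 satisfied
(1,4)1 0/1 not
(2,1)2 0/0 satisfied
(2,3)1 1/2 satisfied
(3,2)1 1/1 satisfied
(3,3)1 2/3 satisfied
(3,4)2 0/1 not
(4,1)1 0/1 not
(5,1)2 0/2 not
(5,2)1 0/3 not
(5,3)2 1/2 satisfied
(6,2)2 1/2 satisfied
(6,3)2 2/3 satisfied
(6,4)1 0/1 not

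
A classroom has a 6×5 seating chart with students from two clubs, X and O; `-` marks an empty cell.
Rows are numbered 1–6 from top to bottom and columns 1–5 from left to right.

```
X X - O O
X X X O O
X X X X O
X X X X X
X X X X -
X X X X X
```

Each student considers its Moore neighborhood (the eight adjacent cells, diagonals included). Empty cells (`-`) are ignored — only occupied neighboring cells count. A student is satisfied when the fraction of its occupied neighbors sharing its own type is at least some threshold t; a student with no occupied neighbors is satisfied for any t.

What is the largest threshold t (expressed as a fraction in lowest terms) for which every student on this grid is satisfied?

(1,1)X 3/3
(1,2)X 4/4
(1,4)O 3/4
(1,5)O 3/3
(2,1)X 5/5
(2,2)X 7/7
(2,3)X 5/7
(2,4)O 4/7
(2,5)O 4/5
(3,1)X 5/5
(3,2)X 8/8
(3,3)X 7/8
(3,4)X 5/8
(3,5)O 2/5
(4,1)X 5/5
(4,2)X 8/8
(4,3)X 8/8
(4,4)X 6/7
(4,5)X 3/4
(5,1)X 5/5
(5,2)X 8/8
(5,3)X 8/8
(5,4)X 7/7
(6,1)X 3/3
(6,2)X 5/5
(6,3)X 5/5
(6,4)X 4/4
(6,5)X 2/2
The smallest same-type fraction is 2/5 at (3,5), which reduces to 2/5. Any threshold above that leaves this student unsatisfied.

2/5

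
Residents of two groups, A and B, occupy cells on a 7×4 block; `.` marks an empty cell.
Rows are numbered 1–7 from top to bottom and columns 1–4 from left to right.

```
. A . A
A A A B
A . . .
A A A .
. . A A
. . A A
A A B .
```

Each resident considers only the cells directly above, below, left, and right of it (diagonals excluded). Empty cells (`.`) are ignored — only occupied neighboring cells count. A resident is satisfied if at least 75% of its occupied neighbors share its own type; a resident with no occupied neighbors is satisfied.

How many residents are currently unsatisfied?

Row 1: (1,2)A 1/1 satisfied · (1,4)A 0/1 not
Row 2: (2,1)A 2/2 satisfied · (2,2)A 3/3 satisfied · (2,3)A 1/2 not · (2,4)B 0/2 not
Row 3: (3,1)A 2/2 satisfied
Row 4: (4,1)A 2/2 satisfied · (4,2)A 2/2 satisfied · (4,3)A 2/2 satisfied
Row 5: (5,3)A 3/3 satisfied · (5,4)A 2/2 satisfied
Row 6: (6,3)A 2/3 not · (6,4)A 2/2 satisfied
Row 7: (7,1)A 1/1 satisfied · (7,2)A 1/2 not · (7,3)B 0/2 not
Unsatisfied: (1,4), (2,3), (2,4), (6,3), (7,2), (7,3) — 6 in total.

6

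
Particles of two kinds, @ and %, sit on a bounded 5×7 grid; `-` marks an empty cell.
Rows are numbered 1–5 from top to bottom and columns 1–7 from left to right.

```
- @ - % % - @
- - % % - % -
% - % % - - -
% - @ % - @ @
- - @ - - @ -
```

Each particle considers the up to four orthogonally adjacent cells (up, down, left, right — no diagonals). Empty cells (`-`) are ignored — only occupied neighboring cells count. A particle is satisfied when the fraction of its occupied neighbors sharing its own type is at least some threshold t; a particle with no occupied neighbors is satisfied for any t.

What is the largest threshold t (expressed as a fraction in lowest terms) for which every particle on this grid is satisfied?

1/3

Row 1: (1,2)@ — no occupied neighbors · (1,4)% 2/2 · (1,5)% 1/1 · (1,7)@ — no occupied neighbors
Row 2: (2,3)% 2/2 · (2,4)% 3/3 · (2,6)% — no occupied neighbors
Row 3: (3,1)% 1/1 · (3,3)% 2/3 · (3,4)% 3/3
Row 4: (4,1)% 1/1 · (4,3)@ 1/3 · (4,4)% 1/2 · (4,6)@ 2/2 · (4,7)@ 1/1
Row 5: (5,3)@ 1/1 · (5,6)@ 1/1
The smallest same-type fraction is 1/3 at (4,3), which reduces to 1/3. Any threshold above that leaves this particle unsatisfied.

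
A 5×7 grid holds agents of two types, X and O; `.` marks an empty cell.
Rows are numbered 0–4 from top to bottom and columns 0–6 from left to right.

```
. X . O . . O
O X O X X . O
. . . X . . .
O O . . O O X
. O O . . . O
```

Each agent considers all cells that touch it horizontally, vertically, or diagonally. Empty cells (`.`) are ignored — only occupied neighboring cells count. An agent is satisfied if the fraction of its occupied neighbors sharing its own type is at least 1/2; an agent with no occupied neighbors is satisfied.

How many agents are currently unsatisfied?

6

(0,1)X 1/3 unhappy
(0,3)O 1/3 unhappy
(0,6)O 1/1 ok
(1,0)O 0/2 unhappy
(1,1)X 1/3 unhappy
(1,2)O 1/5 unhappy
(1,3)X 2/4 ok
(1,4)X 2/3 ok
(1,6)O 1/1 ok
(2,3)X 2/4 ok
(3,0)O 2/2 ok
(3,1)O 3/3 ok
(3,4)O 1/2 ok
(3,5)O 2/3 ok
(3,6)X 0/2 unhappy
(4,1)O 3/3 ok
(4,2)O 2/2 ok
(4,6)O 1/2 ok
Unsatisfied: (0,1), (0,3), (1,0), (1,1), (1,2), (3,6) — 6 in total.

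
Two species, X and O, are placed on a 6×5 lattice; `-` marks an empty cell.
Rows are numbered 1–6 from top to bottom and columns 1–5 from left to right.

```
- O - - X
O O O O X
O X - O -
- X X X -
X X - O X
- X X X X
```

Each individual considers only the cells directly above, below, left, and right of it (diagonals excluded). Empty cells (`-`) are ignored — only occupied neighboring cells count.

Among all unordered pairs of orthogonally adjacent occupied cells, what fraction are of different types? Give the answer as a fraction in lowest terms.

Scan each occupied cell's neighbors to the right and below so each pair is counted once.
From row 1: 0 unlike of 2 pairs (running 0/2).
From row 2: 2 unlike of 7 pairs (running 2/9).
From row 3: 2 unlike of 3 pairs (running 4/12).
From row 4: 1 unlike of 4 pairs (running 5/16).
From row 5: 2 unlike of 5 pairs (running 7/21).
From row 6: 0 unlike of 3 pairs (running 7/24).
Total adjacent occupied pairs: 24; unlike-type pairs: 7.
7/24 is already in lowest terms.

7/24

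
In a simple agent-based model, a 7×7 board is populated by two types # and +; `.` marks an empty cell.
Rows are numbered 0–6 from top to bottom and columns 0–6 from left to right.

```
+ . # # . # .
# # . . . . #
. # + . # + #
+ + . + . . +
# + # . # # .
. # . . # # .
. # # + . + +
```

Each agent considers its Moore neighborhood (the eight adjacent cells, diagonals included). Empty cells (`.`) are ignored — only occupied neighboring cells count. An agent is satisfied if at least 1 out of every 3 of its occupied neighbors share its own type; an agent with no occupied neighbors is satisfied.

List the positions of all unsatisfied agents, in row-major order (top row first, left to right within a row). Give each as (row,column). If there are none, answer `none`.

Row 0: (0,0)+ 0/2 not · (0,2)# 2/2 satisfied · (0,3)# 1/1 satisfied · (0,5)# 1/1 satisfied
Row 1: (1,0)# 2/3 satisfied · (1,1)# 3/5 satisfied · (1,6)# 2/3 satisfied
Row 2: (2,1)# 2/5 satisfied · (2,2)+ 2/4 satisfied · (2,4)# 0/2 not · (2,5)+ 1/4 not · (2,6)# 1/3 satisfied
Row 3: (3,0)+ 2/4 satisfied · (3,1)+ 3/6 satisfied · (3,3)+ 1/4 not · (3,6)+ 1/3 satisfied
Row 4: (4,0)# 1/4 not · (4,1)+ 2/5 satisfied · (4,2)# 1/4 not · (4,4)# 3/4 satisfied · (4,5)# 3/4 satisfied
Row 5: (5,1)# 4/5 satisfied · (5,4)# 3/5 satisfied · (5,5)# 3/5 satisfied
Row 6: (6,1)# 2/2 satisfied · (6,2)# 2/3 satisfied · (6,3)+ 0/2 not · (6,5)+ 1/3 satisfied · (6,6)+ 1/2 satisfied

(0,0), (2,4), (2,5), (3,3), (4,0), (4,2), (6,3)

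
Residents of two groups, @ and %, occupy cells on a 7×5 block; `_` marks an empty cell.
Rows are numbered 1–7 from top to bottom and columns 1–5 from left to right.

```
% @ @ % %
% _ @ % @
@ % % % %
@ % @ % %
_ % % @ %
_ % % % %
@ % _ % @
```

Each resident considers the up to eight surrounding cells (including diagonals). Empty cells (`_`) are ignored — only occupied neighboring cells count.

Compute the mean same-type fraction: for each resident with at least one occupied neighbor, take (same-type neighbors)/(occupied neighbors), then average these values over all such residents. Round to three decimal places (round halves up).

(1,1)% 1/2
(1,2)@ 2/4
(1,3)@ 2/4
(1,4)% 2/5
(1,5)% 2/3
(2,1)% 2/4
(2,3)@ 2/7
(2,4)% 5/8
(2,5)@ 0/5
(3,1)@ 1/4
(3,2)% 3/7
(3,3)% 5/7
(3,4)% 5/8
(3,5)% 4/5
(4,1)@ 1/4
(4,2)% 4/7
(4,3)@ 1/8
(4,4)% 6/8
(4,5)% 4/5
(5,2)% 4/6
(5,3)% 6/8
(5,4)@ 1/8
(5,5)% 4/5
(6,2)% 4/5
(6,3)% 6/7
(6,4)% 5/7
(6,5)% 3/5
(7,1)@ 0/2
(7,2)% 2/3
(7,4)% 3/4
(7,5)@ 0/3
Sum over 31 residents: 1/2 + 2/4 + 2/4 + 2/5 + 2/3 + 2/4 + 2/7 + 5/8 + 0/5 + 1/4 + 3/7 + 5/7 + 5/8 + 4/5 + 1/4 + 4/7 + 1/8 + 6/8 + 4/5 + 4/6 + 6/8 + 1/8 + 4/5 + 4/5 + 6/7 + 5/7 + 3/5 + 0/2 + 2/3 + 3/4 + 0/3 = 2243/140; mean = 2243/140 ÷ 31 = 2243/4340 = 0.516820… → 0.517.

0.517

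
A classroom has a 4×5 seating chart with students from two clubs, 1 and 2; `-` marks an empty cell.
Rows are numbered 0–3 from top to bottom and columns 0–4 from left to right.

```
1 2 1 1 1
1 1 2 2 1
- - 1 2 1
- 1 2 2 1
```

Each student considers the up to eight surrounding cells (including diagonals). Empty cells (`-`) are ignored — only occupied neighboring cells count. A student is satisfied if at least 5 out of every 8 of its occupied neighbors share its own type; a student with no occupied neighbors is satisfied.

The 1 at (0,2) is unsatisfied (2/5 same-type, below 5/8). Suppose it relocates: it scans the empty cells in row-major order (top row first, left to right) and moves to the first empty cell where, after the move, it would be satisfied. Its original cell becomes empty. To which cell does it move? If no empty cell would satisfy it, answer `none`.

(2,0)

Vacating (0,2). Empty cells in order:
  (2,0): 3/3 same-type → satisfied — stop here.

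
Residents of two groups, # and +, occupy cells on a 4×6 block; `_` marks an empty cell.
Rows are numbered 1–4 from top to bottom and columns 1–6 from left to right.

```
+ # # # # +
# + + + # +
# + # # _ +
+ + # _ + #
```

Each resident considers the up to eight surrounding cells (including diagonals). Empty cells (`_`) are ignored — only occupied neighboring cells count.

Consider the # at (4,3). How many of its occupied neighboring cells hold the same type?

Occupied neighbors of (4,3): (3,2)=+, (3,3)=#, (3,4)=#, (4,2)=+.
Same type (#): 2 of 4.

2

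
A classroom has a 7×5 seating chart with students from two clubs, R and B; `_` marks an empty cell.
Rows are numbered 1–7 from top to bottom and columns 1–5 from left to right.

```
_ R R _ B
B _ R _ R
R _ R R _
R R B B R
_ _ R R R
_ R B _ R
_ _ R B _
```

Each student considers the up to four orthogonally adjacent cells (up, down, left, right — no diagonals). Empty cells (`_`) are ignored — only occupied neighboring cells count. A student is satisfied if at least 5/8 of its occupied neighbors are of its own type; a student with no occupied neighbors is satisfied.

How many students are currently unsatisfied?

14

(1,2)R 1/1 satisfied
(1,3)R 2/2 satisfied
(1,5)B 0/1 not
(2,1)B 0/1 not
(2,3)R 2/2 satisfied
(2,5)R 0/1 not
(3,1)R 1/2 not
(3,3)R 2/3 satisfied
(3,4)R 1/2 not
(4,1)R 2/2 satisfied
(4,2)R 1/2 not
(4,3)B 1/4 not
(4,4)B 1/4 not
(4,5)R 1/2 not
(5,3)R 1/3 not
(5,4)R 2/3 satisfied
(5,5)R 3/3 satisfied
(6,2)R 0/1 not
(6,3)B 0/3 not
(6,5)R 1/1 satisfied
(7,3)R 0/2 not
(7,4)B 0/1 not
Unsatisfied: (1,5), (2,1), (2,5), (3,1), (3,4), (4,2), (4,3), (4,4), (4,5), (5,3), (6,2), (6,3), (7,3), (7,4) — 14 in total.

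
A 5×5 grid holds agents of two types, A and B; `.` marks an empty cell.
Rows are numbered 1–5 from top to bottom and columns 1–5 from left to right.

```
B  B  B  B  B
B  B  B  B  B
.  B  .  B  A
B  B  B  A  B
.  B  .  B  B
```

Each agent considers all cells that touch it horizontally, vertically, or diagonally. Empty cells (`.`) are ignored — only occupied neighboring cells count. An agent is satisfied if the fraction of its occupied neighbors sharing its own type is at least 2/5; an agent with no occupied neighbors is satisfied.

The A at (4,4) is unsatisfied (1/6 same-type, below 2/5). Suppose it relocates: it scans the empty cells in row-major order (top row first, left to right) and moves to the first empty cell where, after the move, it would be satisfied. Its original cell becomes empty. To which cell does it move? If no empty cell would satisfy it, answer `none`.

Vacating (4,4). Empty cells in order:
  (3,1): 0/5 same-type → still unsatisfied.
  (3,3): 0/7 same-type → still unsatisfied.
  (5,1): 0/3 same-type → still unsatisfied.
  (5,3): 0/4 same-type → still unsatisfied.

none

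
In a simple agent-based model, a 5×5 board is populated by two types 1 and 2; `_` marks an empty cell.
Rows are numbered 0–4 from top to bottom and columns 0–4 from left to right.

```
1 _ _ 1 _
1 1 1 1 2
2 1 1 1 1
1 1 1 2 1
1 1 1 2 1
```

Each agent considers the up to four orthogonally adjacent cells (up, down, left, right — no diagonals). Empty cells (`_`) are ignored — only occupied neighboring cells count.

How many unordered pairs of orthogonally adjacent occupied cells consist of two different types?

10

Scan each occupied cell's neighbors to the right and below so each pair is counted once.
From row 0: 0 unlike of 2 pairs (running 0/2).
From row 1: 3 unlike of 9 pairs (running 3/11).
From row 2: 3 unlike of 9 pairs (running 6/20).
From row 3: 2 unlike of 9 pairs (running 8/29).
From row 4: 2 unlike of 4 pairs (running 10/33).
Total adjacent occupied pairs: 33; unlike-type pairs: 10.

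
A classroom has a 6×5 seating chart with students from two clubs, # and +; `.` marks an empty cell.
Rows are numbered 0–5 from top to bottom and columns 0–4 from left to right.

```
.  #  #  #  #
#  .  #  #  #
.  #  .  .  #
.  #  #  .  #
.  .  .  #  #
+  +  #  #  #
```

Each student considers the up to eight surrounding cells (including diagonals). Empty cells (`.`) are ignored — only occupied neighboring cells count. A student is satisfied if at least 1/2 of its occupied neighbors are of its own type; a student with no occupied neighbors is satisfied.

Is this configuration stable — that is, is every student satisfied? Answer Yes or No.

Yes

(0,1)# 3/3 ✓
(0,2)# 4/4 ✓
(0,3)# 5/5 ✓
(0,4)# 3/3 ✓
(1,0)# 2/2 ✓
(1,2)# 5/5 ✓
(1,3)# 6/6 ✓
(1,4)# 4/4 ✓
(2,1)# 4/4 ✓
(2,4)# 3/3 ✓
(3,1)# 2/2 ✓
(3,2)# 3/3 ✓
(3,4)# 3/3 ✓
(4,3)# 6/6 ✓
(4,4)# 4/4 ✓
(5,0)+ 1/1 ✓
(5,1)+ 1/2 ✓
(5,2)# 2/3 ✓
(5,3)# 4/4 ✓
(5,4)# 3/3 ✓
All meet the threshold, so the configuration is stable.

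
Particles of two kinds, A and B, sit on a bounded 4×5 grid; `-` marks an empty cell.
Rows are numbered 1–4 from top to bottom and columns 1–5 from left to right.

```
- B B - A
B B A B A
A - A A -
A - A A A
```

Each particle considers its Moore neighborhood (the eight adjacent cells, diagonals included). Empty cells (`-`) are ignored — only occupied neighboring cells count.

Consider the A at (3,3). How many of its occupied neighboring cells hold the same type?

Occupied neighbors of (3,3): (2,2)=B, (2,3)=A, (2,4)=B, (3,4)=A, (4,3)=A, (4,4)=A.
Same type (A): 4 of 6.

4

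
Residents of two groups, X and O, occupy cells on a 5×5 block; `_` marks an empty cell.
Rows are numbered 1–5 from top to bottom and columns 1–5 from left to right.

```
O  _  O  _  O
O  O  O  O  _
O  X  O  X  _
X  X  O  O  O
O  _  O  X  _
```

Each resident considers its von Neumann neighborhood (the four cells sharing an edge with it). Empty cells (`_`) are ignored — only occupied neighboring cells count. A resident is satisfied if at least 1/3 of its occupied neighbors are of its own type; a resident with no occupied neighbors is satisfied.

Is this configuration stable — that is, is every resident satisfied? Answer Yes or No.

(1,1)O 1/1 ✓
(1,3)O 1/1 ✓
(1,5)O 0/0 ✓
(2,1)O 3/3 ✓
(2,2)O 2/3 ✓
(2,3)O 4/4 ✓
(2,4)O 1/2 ✓
(3,1)O 1/3 ✓
(3,2)X 1/4 ✗
(3,3)O 2/4 ✓
(3,4)X 0/3 ✗
(4,1)X 1/3 ✓
(4,2)X 2/3 ✓
(4,3)O 3/4 ✓
(4,4)O 2/4 ✓
(4,5)O 1/1 ✓
(5,1)O 0/1 ✗
(5,3)O 1/2 ✓
(5,4)X 0/2 ✗
For instance (3,2) has only 1/4 same-type neighbors, below 1/3.

No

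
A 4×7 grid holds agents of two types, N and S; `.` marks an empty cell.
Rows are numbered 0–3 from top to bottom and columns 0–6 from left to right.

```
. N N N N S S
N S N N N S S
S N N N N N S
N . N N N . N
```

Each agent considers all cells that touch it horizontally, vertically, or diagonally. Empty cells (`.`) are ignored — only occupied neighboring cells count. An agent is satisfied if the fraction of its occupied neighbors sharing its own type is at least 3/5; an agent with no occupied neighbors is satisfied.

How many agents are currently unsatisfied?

8

Row 0: (0,1)N 3/4 ✓ · (0,2)N 4/5 ✓ · (0,3)N 5/5 ✓ · (0,4)N 3/5 ✓ · (0,5)S 3/5 ✓ · (0,6)S 3/3 ✓
Row 1: (1,0)N 2/4 ✗ · (1,1)S 1/7 ✗ · (1,2)N 7/8 ✓ · (1,3)N 8/8 ✓ · (1,4)N 6/8 ✓ · (1,5)S 4/8 ✗ · (1,6)S 4/5 ✓
Row 2: (2,0)S 1/4 ✗ · (2,1)N 5/7 ✓ · (2,2)N 6/7 ✓ · (2,3)N 8/8 ✓ · (2,4)N 6/7 ✓ · (2,5)N 4/7 ✗ · (2,6)S 2/4 ✗
Row 3: (3,0)N 1/2 ✗ · (3,2)N 4/4 ✓ · (3,3)N 5/5 ✓ · (3,4)N 4/4 ✓ · (3,6)N 1/2 ✗
Unsatisfied: (1,0), (1,1), (1,5), (2,0), (2,5), (2,6), (3,0), (3,6) — 8 in total.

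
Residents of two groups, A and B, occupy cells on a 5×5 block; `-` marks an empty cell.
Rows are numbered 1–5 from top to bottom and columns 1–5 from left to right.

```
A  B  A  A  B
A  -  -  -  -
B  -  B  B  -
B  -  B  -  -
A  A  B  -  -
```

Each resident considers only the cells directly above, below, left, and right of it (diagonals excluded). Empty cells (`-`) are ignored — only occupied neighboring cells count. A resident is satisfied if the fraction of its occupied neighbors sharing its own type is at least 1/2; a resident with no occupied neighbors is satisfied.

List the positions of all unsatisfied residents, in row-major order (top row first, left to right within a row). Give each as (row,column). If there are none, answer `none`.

(1,1)A 1/2 satisfied
(1,2)B 0/2 not
(1,3)A 1/2 satisfied
(1,4)A 1/2 satisfied
(1,5)B 0/1 not
(2,1)A 1/2 satisfied
(3,1)B 1/2 satisfied
(3,3)B 2/2 satisfied
(3,4)B 1/1 satisfied
(4,1)B 1/2 satisfied
(4,3)B 2/2 satisfied
(5,1)A 1/2 satisfied
(5,2)A 1/2 satisfied
(5,3)B 1/2 satisfied

(1,2), (1,5)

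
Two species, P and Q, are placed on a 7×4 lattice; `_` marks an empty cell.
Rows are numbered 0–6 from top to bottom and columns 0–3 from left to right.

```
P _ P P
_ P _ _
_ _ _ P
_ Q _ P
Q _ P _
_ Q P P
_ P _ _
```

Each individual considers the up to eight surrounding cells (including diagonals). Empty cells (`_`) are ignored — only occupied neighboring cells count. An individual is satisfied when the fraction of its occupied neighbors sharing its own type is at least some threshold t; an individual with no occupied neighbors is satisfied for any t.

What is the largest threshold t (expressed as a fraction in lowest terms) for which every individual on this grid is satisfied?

1/4

Row 0: (0,0)P 1/1 · (0,2)P 2/2 · (0,3)P 1/1
Row 1: (1,1)P 2/2
Row 2: (2,3)P 1/1
Row 3: (3,1)Q 1/2 · (3,3)P 2/2
Row 4: (4,0)Q 2/2 · (4,2)P 3/5
Row 5: (5,1)Q 1/4 · (5,2)P 3/4 · (5,3)P 2/2
Row 6: (6,1)P 1/2
The smallest same-type fraction is 1/4 at (5,1), which reduces to 1/4. Any threshold above that leaves this individual unsatisfied.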